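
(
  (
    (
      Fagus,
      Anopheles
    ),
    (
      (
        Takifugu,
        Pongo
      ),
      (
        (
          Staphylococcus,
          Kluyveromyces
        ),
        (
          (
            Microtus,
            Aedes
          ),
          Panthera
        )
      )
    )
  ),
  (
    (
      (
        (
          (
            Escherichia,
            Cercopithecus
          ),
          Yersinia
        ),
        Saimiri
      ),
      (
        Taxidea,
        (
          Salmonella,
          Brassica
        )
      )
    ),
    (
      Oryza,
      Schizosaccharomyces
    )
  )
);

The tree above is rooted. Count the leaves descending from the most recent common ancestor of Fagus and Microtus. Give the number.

9

The MRCA of Fagus and Microtus is the node subtending ((Fagus,Anopheles),((Takifugu,Pongo),((Staphylococcus,Kluyveromyces),((Microtus,Aedes),Panthera)))).
That clade contains 9 terminal taxa: Aedes, Anopheles, Fagus, Kluyveromyces, Microtus, Panthera, Pongo, Staphylococcus, Takifugu.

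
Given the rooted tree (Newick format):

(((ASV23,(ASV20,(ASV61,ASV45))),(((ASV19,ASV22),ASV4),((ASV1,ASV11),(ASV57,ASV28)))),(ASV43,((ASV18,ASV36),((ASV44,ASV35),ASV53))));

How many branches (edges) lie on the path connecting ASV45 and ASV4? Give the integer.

The MRCA of ASV45 and ASV4 is the node subtending ((ASV23,(ASV20,(ASV61,ASV45))),(((ASV19,ASV22),ASV4),((ASV1,ASV11),(ASV57,ASV28)))).
From ASV45 up to that node: 4 branches. From ASV4 up to the same node: 3 branches. Total: 4 + 3 = 7.

7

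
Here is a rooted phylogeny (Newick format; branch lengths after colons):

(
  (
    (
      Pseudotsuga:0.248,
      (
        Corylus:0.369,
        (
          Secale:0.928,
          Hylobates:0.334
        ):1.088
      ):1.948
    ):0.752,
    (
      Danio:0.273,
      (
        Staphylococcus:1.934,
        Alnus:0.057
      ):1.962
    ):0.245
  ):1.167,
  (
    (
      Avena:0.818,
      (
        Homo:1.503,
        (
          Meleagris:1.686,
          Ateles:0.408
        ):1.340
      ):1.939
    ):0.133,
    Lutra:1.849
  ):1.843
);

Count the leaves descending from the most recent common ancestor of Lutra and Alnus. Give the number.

12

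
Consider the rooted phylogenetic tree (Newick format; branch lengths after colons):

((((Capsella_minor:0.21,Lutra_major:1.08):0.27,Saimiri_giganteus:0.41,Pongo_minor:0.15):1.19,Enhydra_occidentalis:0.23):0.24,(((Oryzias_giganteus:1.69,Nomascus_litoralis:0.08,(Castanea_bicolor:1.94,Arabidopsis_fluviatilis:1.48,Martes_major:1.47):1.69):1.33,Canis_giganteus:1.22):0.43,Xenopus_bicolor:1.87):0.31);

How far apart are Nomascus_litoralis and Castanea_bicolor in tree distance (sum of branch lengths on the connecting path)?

The path runs Nomascus_litoralis → … → MRCA → … → Castanea_bicolor; the MRCA is the node subtending (Oryzias_giganteus,Nomascus_litoralis,(Castanea_bicolor,Arabidopsis_fluviatilis,Martes_major)).
Branch lengths along that path: 0.08 + 1.69 + 1.94 = 3.71.

3.71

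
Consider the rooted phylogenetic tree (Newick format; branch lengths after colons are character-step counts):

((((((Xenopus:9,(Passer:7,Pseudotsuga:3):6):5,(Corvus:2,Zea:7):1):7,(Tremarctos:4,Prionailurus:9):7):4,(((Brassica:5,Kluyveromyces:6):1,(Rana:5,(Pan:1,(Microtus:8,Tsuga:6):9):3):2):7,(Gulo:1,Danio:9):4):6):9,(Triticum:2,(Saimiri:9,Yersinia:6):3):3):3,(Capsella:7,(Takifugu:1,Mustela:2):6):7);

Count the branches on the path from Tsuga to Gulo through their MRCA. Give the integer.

The MRCA of Tsuga and Gulo is the node subtending (((Brassica,Kluyveromyces),(Rana,(Pan,(Microtus,Tsuga)))),(Gulo,Danio)).
From Tsuga up to that node: 5 branches. From Gulo up to the same node: 2 branches. Total: 5 + 2 = 7.

7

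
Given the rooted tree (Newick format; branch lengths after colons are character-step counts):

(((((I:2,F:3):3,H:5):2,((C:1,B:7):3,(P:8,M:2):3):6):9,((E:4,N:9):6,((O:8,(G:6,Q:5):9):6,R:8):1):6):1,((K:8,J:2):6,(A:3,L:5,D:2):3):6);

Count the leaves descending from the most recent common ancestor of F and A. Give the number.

The MRCA of F and A is the root, so the clade is the entire tree.
That clade contains 18 terminal taxa: A, B, C, D, E, F, G, H, I, J, K, L, M, N, O, P, Q, R.

18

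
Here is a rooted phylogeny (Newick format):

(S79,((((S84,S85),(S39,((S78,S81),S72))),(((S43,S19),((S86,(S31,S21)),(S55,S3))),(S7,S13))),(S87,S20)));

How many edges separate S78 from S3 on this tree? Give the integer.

10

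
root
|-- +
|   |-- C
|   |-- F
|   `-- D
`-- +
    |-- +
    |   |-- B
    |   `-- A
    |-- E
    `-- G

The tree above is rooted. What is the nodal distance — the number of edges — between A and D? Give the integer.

5

The MRCA of A and D is the root of the tree.
From A up to that node: 3 branches. From D up to the same node: 2 branches. Total: 3 + 2 = 5.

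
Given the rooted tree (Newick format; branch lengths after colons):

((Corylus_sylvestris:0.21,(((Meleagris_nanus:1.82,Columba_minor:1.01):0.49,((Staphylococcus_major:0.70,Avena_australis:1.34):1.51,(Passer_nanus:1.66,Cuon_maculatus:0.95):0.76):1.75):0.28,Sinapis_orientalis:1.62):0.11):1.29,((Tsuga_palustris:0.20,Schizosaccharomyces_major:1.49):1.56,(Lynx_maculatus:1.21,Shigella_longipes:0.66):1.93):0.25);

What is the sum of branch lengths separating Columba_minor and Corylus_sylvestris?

2.10

The path runs Columba_minor → … → MRCA → … → Corylus_sylvestris; the MRCA is the node subtending (Corylus_sylvestris,(((Meleagris_nanus,Columba_minor),((Staphylococcus_major,Avena_australis),(Passer_nanus,Cuon_maculatus))),Sinapis_orientalis)).
Branch lengths along that path: 1.01 + 0.49 + 0.28 + 0.11 + 0.21 = 2.10.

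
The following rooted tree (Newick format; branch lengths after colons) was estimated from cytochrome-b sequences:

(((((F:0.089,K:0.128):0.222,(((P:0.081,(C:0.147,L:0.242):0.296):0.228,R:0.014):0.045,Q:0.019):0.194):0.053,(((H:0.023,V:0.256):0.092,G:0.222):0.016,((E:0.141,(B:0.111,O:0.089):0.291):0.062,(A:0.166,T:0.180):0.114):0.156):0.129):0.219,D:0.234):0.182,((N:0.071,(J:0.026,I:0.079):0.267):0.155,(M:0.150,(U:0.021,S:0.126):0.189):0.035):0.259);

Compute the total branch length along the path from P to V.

1.094

The path runs P → … → MRCA → … → V; the MRCA is the node subtending (((F,K),(((P,(C,L)),R),Q)),(((H,V),G),((E,(B,O)),(A,T)))).
Branch lengths along that path: 0.081 + 0.228 + 0.045 + 0.194 + 0.053 + 0.129 + 0.016 + 0.092 + 0.256 = 1.094.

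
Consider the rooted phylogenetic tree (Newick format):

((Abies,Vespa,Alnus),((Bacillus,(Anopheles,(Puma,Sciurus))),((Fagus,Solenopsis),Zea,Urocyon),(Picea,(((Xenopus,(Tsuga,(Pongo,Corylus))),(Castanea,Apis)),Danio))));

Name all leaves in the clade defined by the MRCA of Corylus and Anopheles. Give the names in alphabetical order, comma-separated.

Anopheles, Apis, Bacillus, Castanea, Corylus, Danio, Fagus, Picea, Pongo, Puma, Sciurus, Solenopsis, Tsuga, Urocyon, Xenopus, Zea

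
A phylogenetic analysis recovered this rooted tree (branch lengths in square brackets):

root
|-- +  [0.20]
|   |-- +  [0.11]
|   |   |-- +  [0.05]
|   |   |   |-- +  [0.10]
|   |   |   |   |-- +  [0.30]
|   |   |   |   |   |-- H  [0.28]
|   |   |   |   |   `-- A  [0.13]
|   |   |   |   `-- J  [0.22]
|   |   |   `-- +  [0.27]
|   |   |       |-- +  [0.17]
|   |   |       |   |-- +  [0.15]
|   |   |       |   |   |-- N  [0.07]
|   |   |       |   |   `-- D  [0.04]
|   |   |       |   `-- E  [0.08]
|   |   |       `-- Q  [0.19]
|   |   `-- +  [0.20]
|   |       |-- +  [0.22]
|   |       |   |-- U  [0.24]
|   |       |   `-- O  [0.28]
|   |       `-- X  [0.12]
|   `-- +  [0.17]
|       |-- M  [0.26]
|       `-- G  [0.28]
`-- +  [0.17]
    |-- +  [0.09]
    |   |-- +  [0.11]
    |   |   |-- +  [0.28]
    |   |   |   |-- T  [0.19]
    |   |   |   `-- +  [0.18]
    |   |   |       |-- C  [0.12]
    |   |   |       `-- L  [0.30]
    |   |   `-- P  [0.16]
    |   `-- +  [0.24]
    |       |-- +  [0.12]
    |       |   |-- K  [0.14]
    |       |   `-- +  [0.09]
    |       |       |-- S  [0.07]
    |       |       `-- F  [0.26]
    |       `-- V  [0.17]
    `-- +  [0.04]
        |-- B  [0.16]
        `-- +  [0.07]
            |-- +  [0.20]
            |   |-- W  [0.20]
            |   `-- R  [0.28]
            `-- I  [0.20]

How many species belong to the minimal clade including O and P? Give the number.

24

The MRCA of O and P is the root, so the clade is the entire tree.
That clade contains 24 terminal taxa: A, B, C, D, E, F, G, H, I, J, K, L, M, N, O, P, Q, R, S, T, U, V, W, X.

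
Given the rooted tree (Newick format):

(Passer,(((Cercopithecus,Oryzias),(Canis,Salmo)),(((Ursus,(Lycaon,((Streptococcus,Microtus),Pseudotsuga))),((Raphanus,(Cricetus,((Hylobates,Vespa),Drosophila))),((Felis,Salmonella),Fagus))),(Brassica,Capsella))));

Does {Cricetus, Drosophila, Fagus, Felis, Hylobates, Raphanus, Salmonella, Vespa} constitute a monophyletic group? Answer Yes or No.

Yes

The most recent common ancestor of these taxa subtends ((Raphanus,(Cricetus,((Hylobates,Vespa),Drosophila))),((Felis,Salmonella),Fagus)).
That clade has exactly 8 tips — every listed taxon and nothing else — so the group is monophyletic.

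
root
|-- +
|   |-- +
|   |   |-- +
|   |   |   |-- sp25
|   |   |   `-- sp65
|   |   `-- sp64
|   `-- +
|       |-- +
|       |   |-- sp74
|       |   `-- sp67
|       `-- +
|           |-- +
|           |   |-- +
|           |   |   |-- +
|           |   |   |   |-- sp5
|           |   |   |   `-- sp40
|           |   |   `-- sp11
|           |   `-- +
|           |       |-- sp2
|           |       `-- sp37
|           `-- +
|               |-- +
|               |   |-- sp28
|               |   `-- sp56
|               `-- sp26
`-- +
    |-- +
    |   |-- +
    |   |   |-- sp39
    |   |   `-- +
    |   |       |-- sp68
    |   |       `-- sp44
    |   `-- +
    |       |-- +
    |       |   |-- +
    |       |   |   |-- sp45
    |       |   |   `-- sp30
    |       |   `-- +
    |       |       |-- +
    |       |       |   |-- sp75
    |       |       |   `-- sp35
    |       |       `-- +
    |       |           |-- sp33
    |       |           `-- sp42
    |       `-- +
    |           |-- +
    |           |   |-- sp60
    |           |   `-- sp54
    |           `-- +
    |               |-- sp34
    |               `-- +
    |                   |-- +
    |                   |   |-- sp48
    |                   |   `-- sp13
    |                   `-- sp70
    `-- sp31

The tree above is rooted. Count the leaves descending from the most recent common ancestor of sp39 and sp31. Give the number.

The MRCA of sp39 and sp31 is the node subtending (((sp39,(sp68,sp44)),(((sp45,sp30),((sp75,sp35),(sp33,sp42))),((sp60,sp54),(sp34,((sp48,sp13),sp70))))),sp31).
That clade contains 16 terminal taxa: sp13, sp30, sp31, sp33, sp34, sp35, sp39, sp42, sp44, sp45, sp48, sp54, sp60, sp68, sp70, sp75.

16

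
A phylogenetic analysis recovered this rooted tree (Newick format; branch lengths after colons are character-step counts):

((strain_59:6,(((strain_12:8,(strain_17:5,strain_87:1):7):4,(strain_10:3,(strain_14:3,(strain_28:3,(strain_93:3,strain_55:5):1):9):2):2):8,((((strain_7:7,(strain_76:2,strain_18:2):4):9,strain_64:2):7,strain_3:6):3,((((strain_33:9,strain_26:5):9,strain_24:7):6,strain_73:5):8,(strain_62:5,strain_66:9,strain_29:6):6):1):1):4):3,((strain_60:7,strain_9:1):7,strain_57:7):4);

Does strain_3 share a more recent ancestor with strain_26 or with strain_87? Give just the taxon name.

strain_26

The MRCA of strain_3 and strain_26 subtends ((((strain_7,(strain_76,strain_18)),strain_64),strain_3),((((strain_33,strain_26),strain_24),strain_73),(strain_62,strain_66,strain_29))) (12 taxa).
The MRCA of strain_3 and strain_87 subtends (((strain_12,(strain_17,strain_87)),(strain_10,(strain_14,(strain_28,(strain_93,strain_55))))),((((strain_7,(strain_76,strain_18)),strain_64),strain_3),((((strain_33,strain_26),strain_24),strain_73),(strain_62,strain_66,strain_29)))) (20 taxa).
The first is nested inside the second, so strain_3 shares a more recent common ancestor with strain_26.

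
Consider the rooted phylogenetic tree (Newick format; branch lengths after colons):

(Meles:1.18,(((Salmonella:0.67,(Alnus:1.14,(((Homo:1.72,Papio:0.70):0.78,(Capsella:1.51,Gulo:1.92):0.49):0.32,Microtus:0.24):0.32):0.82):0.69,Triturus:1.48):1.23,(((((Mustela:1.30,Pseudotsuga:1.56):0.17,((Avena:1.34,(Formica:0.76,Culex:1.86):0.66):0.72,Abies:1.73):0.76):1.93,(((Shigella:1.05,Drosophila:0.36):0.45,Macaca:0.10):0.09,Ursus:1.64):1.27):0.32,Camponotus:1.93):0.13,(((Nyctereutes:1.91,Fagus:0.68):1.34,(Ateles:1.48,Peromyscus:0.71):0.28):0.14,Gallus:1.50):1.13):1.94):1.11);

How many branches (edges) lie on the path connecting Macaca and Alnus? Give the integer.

10

The MRCA of Macaca and Alnus is the node subtending (((Salmonella,(Alnus,(((Homo,Papio),(Capsella,Gulo)),Microtus))),Triturus),(((((Mustela,Pseudotsuga),((Avena,(Formica,Culex)),Abies)),(((Shigella,Drosophila),Macaca),Ursus)),Camponotus),(((Nyctereutes,Fagus),(Ateles,Peromyscus)),Gallus))).
From Macaca up to that node: 6 branches. From Alnus up to the same node: 4 branches. Total: 6 + 4 = 10.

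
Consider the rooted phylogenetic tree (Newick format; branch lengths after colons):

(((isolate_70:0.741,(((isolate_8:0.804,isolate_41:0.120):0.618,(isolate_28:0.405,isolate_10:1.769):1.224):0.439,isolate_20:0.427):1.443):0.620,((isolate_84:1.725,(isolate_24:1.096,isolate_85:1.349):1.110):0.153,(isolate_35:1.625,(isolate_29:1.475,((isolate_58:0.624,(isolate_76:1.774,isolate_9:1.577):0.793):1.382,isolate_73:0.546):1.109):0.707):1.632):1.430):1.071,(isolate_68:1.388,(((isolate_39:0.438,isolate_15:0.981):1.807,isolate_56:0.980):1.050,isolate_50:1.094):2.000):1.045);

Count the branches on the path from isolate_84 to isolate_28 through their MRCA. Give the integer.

8

The MRCA of isolate_84 and isolate_28 is the node subtending ((isolate_70,(((isolate_8,isolate_41),(isolate_28,isolate_10)),isolate_20)),((isolate_84,(isolate_24,isolate_85)),(isolate_35,(isolate_29,((isolate_58,(isolate_76,isolate_9)),isolate_73))))).
From isolate_84 up to that node: 3 branches. From isolate_28 up to the same node: 5 branches. Total: 3 + 5 = 8.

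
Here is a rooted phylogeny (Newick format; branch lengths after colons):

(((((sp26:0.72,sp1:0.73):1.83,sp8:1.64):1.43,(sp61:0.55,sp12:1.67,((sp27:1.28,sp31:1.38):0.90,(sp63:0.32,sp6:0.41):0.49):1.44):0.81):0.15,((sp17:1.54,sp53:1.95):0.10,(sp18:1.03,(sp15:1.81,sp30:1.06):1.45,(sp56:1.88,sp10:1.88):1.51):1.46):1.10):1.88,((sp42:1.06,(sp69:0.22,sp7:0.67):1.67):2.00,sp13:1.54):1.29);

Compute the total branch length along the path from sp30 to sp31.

9.75

The path runs sp30 → … → MRCA → … → sp31; the MRCA is the node subtending ((((sp26,sp1),sp8),(sp61,sp12,((sp27,sp31),(sp63,sp6)))),((sp17,sp53),(sp18,(sp15,sp30),(sp56,sp10)))).
Branch lengths along that path: 1.06 + 1.45 + 1.46 + 1.10 + 0.15 + 0.81 + 1.44 + 0.90 + 1.38 = 9.75.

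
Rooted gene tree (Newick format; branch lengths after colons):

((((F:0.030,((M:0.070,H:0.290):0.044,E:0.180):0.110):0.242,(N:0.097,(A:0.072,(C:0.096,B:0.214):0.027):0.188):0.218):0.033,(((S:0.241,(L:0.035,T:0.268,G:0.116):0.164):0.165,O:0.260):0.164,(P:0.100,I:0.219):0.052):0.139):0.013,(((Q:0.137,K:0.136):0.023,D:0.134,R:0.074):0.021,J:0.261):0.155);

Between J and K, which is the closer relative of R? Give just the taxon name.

The MRCA of R and K subtends ((Q,K),D,R) (4 taxa).
The MRCA of R and J subtends (((Q,K),D,R),J) (5 taxa).
The first is nested inside the second, so R shares a more recent common ancestor with K.

K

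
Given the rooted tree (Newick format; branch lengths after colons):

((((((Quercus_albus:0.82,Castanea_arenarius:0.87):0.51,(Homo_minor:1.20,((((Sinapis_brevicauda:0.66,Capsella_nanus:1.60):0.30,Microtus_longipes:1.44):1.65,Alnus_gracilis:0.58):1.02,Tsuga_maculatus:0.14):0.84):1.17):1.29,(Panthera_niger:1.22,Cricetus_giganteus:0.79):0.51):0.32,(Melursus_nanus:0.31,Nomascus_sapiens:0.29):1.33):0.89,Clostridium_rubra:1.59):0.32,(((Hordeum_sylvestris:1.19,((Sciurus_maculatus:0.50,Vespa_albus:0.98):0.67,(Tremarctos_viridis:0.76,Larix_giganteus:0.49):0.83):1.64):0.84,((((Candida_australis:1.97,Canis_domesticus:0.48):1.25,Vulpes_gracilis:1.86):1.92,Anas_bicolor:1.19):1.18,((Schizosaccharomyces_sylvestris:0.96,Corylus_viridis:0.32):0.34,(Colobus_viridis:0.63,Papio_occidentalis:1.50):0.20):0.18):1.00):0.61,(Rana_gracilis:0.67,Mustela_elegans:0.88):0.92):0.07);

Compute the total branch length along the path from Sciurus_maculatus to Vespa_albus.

1.48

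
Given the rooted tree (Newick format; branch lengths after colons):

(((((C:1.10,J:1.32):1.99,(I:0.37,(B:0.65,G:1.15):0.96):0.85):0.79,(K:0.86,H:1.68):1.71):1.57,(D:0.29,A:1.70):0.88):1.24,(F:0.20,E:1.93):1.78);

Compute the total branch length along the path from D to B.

The path runs D → … → MRCA → … → B; the MRCA is the node subtending ((((C,J),(I,(B,G))),(K,H)),(D,A)).
Branch lengths along that path: 0.29 + 0.88 + 1.57 + 0.79 + 0.85 + 0.96 + 0.65 = 5.99.

5.99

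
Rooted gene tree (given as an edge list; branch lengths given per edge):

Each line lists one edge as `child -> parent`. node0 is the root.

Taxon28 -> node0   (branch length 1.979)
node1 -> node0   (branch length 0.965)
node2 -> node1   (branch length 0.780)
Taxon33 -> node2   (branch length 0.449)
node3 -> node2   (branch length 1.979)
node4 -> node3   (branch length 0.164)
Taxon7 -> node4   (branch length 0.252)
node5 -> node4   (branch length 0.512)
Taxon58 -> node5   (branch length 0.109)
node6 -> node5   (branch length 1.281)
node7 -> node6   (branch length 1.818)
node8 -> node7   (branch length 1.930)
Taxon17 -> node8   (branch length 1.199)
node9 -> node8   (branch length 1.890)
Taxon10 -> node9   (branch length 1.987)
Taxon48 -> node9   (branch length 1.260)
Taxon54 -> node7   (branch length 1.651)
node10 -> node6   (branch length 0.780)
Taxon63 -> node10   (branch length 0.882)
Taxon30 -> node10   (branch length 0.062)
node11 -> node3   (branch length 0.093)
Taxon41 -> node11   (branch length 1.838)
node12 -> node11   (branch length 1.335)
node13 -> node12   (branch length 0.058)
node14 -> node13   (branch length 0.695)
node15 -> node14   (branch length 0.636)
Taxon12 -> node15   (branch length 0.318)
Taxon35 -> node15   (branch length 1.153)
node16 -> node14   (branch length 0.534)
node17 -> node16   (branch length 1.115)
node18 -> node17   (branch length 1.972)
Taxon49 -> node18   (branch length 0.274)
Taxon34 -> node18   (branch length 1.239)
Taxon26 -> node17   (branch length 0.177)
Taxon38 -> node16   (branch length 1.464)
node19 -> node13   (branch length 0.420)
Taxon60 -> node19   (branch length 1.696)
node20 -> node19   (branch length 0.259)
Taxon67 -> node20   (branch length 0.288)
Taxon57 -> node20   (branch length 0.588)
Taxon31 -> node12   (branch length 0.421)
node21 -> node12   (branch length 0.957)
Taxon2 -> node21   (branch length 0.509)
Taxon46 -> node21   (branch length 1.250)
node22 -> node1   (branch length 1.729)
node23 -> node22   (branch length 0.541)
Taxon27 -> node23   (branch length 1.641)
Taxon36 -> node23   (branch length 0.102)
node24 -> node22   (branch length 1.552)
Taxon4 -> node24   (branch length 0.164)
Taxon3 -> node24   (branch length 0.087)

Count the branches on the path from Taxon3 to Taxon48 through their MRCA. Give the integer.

12

The MRCA of Taxon3 and Taxon48 is the node subtending ((Taxon33,((Taxon7,(Taxon58,(((Taxon17,(Taxon10,Taxon48)),Taxon54),(Taxon63,Taxon30)))),(Taxon41,((((Taxon12,Taxon35),(((Taxon49,Taxon34),Taxon26),Taxon38)),(Taxon60,(Taxon67,Taxon57))),Taxon31,(Taxon2,Taxon46))))),((Taxon27,Taxon36),(Taxon4,Taxon3))).
From Taxon3 up to that node: 3 branches. From Taxon48 up to the same node: 9 branches. Total: 3 + 9 = 12.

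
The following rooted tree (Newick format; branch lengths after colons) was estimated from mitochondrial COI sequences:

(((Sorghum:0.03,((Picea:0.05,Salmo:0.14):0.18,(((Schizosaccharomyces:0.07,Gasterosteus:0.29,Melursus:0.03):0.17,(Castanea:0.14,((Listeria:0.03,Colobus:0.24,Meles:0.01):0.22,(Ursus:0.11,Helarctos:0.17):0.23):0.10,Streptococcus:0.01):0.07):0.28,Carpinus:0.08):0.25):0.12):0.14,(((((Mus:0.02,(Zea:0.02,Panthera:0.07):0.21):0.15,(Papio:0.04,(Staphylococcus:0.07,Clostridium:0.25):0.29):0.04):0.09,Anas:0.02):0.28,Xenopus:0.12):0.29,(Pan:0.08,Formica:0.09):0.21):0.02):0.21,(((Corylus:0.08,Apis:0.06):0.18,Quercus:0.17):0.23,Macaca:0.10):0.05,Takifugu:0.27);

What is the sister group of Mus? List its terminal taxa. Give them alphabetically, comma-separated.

Mus attaches to the tree at the node subtending (Mus,(Zea,Panthera)).
The other lineage descending from that same node — the sister group — is (Zea,Panthera); its 2 tips in alphabetical order are the answer.

Panthera, Zea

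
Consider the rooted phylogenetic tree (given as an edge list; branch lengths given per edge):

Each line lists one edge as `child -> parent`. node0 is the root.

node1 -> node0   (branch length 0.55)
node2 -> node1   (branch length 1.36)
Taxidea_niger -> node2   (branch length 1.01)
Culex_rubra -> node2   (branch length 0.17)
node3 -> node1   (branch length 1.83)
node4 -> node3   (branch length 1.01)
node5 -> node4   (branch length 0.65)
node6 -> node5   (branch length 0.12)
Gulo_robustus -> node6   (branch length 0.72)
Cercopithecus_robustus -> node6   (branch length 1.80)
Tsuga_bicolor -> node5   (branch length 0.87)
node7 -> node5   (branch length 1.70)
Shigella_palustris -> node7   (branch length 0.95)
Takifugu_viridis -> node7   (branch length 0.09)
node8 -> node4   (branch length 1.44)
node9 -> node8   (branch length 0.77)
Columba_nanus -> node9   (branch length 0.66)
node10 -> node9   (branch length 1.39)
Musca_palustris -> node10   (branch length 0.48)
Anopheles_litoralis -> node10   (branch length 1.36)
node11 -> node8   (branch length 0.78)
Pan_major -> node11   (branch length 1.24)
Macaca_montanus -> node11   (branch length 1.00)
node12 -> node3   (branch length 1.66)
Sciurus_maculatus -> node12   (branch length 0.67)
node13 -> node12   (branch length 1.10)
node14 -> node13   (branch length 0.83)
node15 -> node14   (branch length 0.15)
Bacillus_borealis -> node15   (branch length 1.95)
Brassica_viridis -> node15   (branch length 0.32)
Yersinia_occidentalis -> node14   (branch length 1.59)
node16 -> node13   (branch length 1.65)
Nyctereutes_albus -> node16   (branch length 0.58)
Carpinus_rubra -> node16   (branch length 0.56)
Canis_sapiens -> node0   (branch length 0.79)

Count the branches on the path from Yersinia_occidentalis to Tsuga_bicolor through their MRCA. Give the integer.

7

The MRCA of Yersinia_occidentalis and Tsuga_bicolor is the node subtending ((((Gulo_robustus,Cercopithecus_robustus),Tsuga_bicolor,(Shigella_palustris,Takifugu_viridis)),((Columba_nanus,(Musca_palustris,Anopheles_litoralis)),(Pan_major,Macaca_montanus))),(Sciurus_maculatus,(((Bacillus_borealis,Brassica_viridis),Yersinia_occidentalis),(Nyctereutes_albus,Carpinus_rubra)))).
From Yersinia_occidentalis up to that node: 4 branches. From Tsuga_bicolor up to the same node: 3 branches. Total: 4 + 3 = 7.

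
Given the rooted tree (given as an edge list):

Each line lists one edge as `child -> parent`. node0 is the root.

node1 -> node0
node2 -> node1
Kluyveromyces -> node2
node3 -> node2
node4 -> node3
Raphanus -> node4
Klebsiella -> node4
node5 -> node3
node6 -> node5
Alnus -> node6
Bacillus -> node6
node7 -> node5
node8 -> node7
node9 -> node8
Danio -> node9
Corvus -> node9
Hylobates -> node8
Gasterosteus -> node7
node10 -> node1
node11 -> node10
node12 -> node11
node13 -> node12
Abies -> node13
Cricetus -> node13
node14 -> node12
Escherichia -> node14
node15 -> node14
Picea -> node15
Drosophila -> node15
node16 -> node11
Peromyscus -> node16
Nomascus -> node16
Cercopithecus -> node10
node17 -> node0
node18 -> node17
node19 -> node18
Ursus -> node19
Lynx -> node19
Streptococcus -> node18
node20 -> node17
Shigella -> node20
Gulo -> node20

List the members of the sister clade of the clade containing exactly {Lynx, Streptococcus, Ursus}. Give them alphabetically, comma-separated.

The clade containing exactly {Lynx, Streptococcus, Ursus} attaches to the tree at the node subtending (((Ursus,Lynx),Streptococcus),(Shigella,Gulo)).
The other lineage descending from that same node — the sister group — is (Shigella,Gulo); its 2 tips in alphabetical order are the answer.

Gulo, Shigella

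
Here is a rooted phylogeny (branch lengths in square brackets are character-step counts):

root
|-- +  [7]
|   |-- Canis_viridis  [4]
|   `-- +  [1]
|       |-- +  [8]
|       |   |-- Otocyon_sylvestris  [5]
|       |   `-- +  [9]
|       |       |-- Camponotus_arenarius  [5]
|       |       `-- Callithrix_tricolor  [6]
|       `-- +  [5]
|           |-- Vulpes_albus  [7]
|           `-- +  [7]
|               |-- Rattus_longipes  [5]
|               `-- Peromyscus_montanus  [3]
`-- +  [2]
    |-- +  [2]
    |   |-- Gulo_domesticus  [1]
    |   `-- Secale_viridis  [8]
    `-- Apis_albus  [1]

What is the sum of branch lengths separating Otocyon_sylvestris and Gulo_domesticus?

26

The path runs Otocyon_sylvestris → … → MRCA → … → Gulo_domesticus; the MRCA is the root of the tree.
Branch lengths along that path: 5 + 8 + 1 + 7 + 2 + 2 + 1 = 26.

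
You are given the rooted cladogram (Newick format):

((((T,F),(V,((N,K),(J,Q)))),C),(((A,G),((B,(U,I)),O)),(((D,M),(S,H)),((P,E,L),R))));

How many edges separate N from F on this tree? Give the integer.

6

The MRCA of N and F is the node subtending ((T,F),(V,((N,K),(J,Q)))).
From N up to that node: 4 branches. From F up to the same node: 2 branches. Total: 4 + 2 = 6.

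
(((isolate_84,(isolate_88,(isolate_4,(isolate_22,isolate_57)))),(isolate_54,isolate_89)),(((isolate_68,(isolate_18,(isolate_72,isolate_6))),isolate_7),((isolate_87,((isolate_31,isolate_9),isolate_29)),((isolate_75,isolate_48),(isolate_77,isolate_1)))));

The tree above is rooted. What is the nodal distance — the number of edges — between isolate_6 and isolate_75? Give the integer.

9

The MRCA of isolate_6 and isolate_75 is the node subtending (((isolate_68,(isolate_18,(isolate_72,isolate_6))),isolate_7),((isolate_87,((isolate_31,isolate_9),isolate_29)),((isolate_75,isolate_48),(isolate_77,isolate_1)))).
From isolate_6 up to that node: 5 branches. From isolate_75 up to the same node: 4 branches. Total: 5 + 4 = 9.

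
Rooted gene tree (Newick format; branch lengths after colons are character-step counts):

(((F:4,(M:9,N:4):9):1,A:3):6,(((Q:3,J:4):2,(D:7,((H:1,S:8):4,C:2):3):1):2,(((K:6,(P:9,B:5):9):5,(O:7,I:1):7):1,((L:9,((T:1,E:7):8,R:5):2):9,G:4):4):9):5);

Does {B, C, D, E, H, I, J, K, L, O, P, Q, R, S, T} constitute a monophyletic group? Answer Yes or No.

The MRCA of the listed taxa subtends (((Q,J),(D,((H,S),C))),(((K,(P,B)),(O,I)),((L,((T,E),R)),G))).
That clade also contains G, which is not in the proposed group, so the group is not monophyletic.

No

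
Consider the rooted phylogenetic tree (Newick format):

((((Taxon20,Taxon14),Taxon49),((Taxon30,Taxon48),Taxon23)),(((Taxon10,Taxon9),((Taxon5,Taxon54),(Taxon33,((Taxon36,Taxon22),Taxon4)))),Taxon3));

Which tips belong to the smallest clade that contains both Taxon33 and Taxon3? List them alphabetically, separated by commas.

Taxon10, Taxon22, Taxon3, Taxon33, Taxon36, Taxon4, Taxon5, Taxon54, Taxon9

Tracing Taxon33: it sits inside (Taxon33,((Taxon36,Taxon22),Taxon4)).
Tracing Taxon3: it sits inside (((Taxon10,Taxon9),((Taxon5,Taxon54),(Taxon33,((Taxon36,Taxon22),Taxon4)))),Taxon3).
The smallest clade enclosing both is (((Taxon10,Taxon9),((Taxon5,Taxon54),(Taxon33,((Taxon36,Taxon22),Taxon4)))),Taxon3); the answer is its 9 terminal taxa in alphabetical order.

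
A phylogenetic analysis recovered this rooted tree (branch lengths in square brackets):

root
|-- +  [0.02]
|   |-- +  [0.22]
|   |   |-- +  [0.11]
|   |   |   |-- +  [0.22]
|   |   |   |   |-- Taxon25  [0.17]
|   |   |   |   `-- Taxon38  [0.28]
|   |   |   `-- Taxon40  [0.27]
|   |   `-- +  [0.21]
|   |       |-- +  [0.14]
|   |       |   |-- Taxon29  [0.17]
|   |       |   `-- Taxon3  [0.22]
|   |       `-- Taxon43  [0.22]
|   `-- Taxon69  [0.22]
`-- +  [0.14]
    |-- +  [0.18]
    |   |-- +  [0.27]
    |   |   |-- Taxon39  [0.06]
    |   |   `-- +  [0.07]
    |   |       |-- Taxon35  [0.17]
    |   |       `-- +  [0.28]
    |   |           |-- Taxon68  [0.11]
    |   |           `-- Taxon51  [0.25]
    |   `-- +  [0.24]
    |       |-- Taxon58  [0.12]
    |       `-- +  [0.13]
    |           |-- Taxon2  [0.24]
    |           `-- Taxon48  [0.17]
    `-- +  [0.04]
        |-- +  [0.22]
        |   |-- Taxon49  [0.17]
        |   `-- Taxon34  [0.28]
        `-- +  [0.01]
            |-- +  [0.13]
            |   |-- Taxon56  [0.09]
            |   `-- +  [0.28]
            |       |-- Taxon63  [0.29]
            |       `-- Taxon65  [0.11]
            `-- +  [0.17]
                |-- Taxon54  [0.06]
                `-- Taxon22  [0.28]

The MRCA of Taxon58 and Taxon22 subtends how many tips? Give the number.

14

The MRCA of Taxon58 and Taxon22 is the node subtending (((Taxon39,(Taxon35,(Taxon68,Taxon51))),(Taxon58,(Taxon2,Taxon48))),((Taxon49,Taxon34),((Taxon56,(Taxon63,Taxon65)),(Taxon54,Taxon22)))).
That clade contains 14 terminal taxa: Taxon2, Taxon22, Taxon34, Taxon35, Taxon39, Taxon48, Taxon49, Taxon51, Taxon54, Taxon56, Taxon58, Taxon63, Taxon65, Taxon68.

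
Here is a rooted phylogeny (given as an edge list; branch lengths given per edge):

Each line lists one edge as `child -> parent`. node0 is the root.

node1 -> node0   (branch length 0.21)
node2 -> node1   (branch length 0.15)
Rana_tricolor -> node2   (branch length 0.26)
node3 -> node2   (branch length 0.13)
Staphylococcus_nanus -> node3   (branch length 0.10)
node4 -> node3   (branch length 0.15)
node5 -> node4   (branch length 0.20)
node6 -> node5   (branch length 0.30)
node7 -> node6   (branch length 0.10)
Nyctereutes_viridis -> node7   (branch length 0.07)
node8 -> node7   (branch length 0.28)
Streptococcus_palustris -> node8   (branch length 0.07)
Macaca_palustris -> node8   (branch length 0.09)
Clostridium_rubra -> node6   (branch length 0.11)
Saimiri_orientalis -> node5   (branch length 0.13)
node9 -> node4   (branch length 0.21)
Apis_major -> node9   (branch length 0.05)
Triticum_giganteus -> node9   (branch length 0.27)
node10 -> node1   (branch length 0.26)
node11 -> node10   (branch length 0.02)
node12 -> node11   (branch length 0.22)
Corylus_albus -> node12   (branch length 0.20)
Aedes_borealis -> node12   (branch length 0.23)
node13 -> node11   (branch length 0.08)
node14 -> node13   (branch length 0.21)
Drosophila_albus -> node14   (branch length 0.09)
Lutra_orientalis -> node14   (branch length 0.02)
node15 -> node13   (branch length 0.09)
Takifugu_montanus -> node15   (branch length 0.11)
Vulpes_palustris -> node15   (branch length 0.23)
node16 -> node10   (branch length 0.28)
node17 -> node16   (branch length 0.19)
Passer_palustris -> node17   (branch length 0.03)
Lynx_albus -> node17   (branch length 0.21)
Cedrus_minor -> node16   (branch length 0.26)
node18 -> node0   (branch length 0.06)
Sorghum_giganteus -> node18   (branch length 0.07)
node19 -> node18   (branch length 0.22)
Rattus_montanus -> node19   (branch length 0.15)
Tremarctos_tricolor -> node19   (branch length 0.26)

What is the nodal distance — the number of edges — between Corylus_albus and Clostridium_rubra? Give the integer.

The MRCA of Corylus_albus and Clostridium_rubra is the node subtending ((Rana_tricolor,(Staphylococcus_nanus,((((Nyctereutes_viridis,(Streptococcus_palustris,Macaca_palustris)),Clostridium_rubra),Saimiri_orientalis),(Apis_major,Triticum_giganteus)))),(((Corylus_albus,Aedes_borealis),((Drosophila_albus,Lutra_orientalis),(Takifugu_montanus,Vulpes_palustris))),((Passer_palustris,Lynx_albus),Cedrus_minor))).
From Corylus_albus up to that node: 4 branches. From Clostridium_rubra up to the same node: 6 branches. Total: 4 + 6 = 10.

10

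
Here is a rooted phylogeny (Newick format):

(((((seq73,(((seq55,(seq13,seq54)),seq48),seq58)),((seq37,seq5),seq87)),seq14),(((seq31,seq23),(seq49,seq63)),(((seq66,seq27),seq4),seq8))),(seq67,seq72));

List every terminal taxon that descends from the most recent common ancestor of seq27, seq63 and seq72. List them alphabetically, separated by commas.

seq13, seq14, seq23, seq27, seq31, seq37, seq4, seq48, seq49, seq5, seq54, seq55, seq58, seq63, seq66, seq67, seq72, seq73, seq8, seq87

Tracing seq27: it sits inside (seq66,seq27).
Tracing seq63: it sits inside (seq49,seq63).
Tracing seq72: it sits inside (seq67,seq72).
The smallest clade enclosing all 3 is the whole tree (their MRCA is the root), so the answer is all 20 tips in alphabetical order.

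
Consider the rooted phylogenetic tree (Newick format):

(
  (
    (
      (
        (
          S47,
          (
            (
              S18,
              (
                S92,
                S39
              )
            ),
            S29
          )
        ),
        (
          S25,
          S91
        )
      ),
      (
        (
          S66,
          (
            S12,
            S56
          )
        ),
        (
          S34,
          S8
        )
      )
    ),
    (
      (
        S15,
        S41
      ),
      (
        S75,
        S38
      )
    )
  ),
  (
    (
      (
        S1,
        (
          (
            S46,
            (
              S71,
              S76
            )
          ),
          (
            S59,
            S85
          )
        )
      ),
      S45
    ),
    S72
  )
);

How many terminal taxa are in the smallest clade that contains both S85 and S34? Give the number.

The MRCA of S85 and S34 is the root, so the clade is the entire tree.
That clade contains 24 terminal taxa: S1, S12, S15, S18, S25, S29, S34, S38, S39, S41, S45, S46, S47, S56, S59, S66, S71, S72, S75, S76, S8, S85, S91, S92.

24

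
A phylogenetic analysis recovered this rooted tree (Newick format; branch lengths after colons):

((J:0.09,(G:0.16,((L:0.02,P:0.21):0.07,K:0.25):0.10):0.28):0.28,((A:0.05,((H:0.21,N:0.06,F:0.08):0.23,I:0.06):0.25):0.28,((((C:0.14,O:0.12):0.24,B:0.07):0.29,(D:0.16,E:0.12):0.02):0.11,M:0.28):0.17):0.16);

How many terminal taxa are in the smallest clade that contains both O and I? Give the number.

The MRCA of O and I is the node subtending ((A,((H,N,F),I)),((((C,O),B),(D,E)),M)).
That clade contains 11 terminal taxa: A, B, C, D, E, F, H, I, M, N, O.

11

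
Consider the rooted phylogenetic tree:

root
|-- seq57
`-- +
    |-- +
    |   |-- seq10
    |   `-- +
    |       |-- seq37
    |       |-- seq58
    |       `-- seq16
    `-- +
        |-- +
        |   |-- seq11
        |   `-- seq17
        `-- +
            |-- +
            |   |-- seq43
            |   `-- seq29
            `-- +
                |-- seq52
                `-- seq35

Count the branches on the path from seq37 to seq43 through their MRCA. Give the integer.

The MRCA of seq37 and seq43 is the node subtending ((seq10,(seq37,seq58,seq16)),((seq11,seq17),((seq43,seq29),(seq52,seq35)))).
From seq37 up to that node: 3 branches. From seq43 up to the same node: 4 branches. Total: 3 + 4 = 7.

7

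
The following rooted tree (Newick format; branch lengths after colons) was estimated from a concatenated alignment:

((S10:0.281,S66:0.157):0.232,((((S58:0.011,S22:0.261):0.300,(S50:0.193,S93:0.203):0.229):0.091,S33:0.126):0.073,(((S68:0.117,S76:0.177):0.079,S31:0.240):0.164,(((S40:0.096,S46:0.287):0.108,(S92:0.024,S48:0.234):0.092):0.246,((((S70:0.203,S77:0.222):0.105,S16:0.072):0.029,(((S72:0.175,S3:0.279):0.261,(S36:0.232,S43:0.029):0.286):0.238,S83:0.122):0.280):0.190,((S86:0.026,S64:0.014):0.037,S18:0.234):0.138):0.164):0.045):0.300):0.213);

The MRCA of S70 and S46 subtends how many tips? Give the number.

15

The MRCA of S70 and S46 is the node subtending (((S40,S46),(S92,S48)),((((S70,S77),S16),(((S72,S3),(S36,S43)),S83)),((S86,S64),S18))).
That clade contains 15 terminal taxa: S16, S18, S3, S36, S40, S43, S46, S48, S64, S70, S72, S77, S83, S86, S92.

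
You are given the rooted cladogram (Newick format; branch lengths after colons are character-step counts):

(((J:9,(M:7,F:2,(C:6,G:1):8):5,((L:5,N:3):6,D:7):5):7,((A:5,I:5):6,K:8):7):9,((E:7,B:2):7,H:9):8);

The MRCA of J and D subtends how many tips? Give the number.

The MRCA of J and D is the node subtending (J,(M,F,(C,G)),((L,N),D)).
That clade contains 8 terminal taxa: C, D, F, G, J, L, M, N.

8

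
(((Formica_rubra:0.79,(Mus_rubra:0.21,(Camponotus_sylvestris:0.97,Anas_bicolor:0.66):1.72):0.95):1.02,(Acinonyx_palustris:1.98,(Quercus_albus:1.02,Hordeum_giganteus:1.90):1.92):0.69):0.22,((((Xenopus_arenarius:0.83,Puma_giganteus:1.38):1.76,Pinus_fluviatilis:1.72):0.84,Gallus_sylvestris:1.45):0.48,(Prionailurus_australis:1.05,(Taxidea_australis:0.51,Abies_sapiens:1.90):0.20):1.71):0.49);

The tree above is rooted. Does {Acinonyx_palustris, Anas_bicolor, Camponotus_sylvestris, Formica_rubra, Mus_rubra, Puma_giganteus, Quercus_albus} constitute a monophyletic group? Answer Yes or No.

The MRCA of the listed taxa is the root, so the smallest clade containing them is the whole tree.
That clade also contains Abies_sapiens, Gallus_sylvestris, Hordeum_giganteus, Pinus_fluviatilis, Prionailurus_australis, Taxidea_australis, Xenopus_arenarius, which are not in the proposed group, so the group is not monophyletic.

No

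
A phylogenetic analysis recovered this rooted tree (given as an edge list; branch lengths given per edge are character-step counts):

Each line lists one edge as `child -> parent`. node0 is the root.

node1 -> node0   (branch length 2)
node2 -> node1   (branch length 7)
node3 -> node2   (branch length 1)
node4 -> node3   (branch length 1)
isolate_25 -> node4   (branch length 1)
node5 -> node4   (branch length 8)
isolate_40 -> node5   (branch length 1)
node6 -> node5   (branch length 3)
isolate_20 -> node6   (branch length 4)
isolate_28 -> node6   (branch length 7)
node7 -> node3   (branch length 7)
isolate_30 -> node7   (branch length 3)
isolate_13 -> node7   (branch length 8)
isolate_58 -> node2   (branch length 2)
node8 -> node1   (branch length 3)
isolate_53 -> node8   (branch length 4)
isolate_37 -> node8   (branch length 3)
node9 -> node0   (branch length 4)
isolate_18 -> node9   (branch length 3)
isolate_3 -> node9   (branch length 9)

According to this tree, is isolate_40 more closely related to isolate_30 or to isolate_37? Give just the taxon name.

isolate_30

The MRCA of isolate_40 and isolate_30 subtends ((isolate_25,(isolate_40,(isolate_20,isolate_28))),(isolate_30,isolate_13)) (6 taxa).
The MRCA of isolate_40 and isolate_37 subtends ((((isolate_25,(isolate_40,(isolate_20,isolate_28))),(isolate_30,isolate_13)),isolate_58),(isolate_53,isolate_37)) (9 taxa).
The first is nested inside the second, so isolate_40 shares a more recent common ancestor with isolate_30.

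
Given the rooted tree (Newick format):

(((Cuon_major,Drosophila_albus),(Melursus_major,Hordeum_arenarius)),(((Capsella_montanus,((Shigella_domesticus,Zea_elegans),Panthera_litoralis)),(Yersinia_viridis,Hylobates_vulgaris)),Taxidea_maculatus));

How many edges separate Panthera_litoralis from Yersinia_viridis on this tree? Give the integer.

5

The MRCA of Panthera_litoralis and Yersinia_viridis is the node subtending ((Capsella_montanus,((Shigella_domesticus,Zea_elegans),Panthera_litoralis)),(Yersinia_viridis,Hylobates_vulgaris)).
From Panthera_litoralis up to that node: 3 branches. From Yersinia_viridis up to the same node: 2 branches. Total: 3 + 2 = 5.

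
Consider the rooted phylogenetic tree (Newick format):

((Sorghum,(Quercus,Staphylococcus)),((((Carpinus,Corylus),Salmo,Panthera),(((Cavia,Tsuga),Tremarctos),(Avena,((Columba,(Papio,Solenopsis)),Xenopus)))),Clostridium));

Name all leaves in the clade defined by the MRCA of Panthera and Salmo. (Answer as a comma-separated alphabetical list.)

Carpinus, Corylus, Panthera, Salmo

Tracing Panthera: it sits inside ((Carpinus,Corylus),Salmo,Panthera).
Tracing Salmo: it sits inside ((Carpinus,Corylus),Salmo,Panthera).
The smallest clade enclosing both is ((Carpinus,Corylus),Salmo,Panthera); the answer is its 4 terminal taxa in alphabetical order.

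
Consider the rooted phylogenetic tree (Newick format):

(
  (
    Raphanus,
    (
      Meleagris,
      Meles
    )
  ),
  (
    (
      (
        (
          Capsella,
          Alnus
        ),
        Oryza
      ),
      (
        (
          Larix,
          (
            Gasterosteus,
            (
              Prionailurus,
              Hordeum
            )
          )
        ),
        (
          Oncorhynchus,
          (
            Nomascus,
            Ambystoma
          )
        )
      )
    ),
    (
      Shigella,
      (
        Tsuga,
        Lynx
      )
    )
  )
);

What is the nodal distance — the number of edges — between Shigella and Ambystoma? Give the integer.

7

The MRCA of Shigella and Ambystoma is the node subtending ((((Capsella,Alnus),Oryza),((Larix,(Gasterosteus,(Prionailurus,Hordeum))),(Oncorhynchus,(Nomascus,Ambystoma)))),(Shigella,(Tsuga,Lynx))).
From Shigella up to that node: 2 branches. From Ambystoma up to the same node: 5 branches. Total: 2 + 5 = 7.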